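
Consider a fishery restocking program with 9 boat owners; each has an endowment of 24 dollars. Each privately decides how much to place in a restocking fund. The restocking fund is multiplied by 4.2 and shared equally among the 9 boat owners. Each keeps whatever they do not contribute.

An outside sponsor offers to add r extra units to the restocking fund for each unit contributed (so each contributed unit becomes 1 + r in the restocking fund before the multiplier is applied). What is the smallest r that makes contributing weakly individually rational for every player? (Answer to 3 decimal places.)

1.143

With matching at rate r, one contributed unit becomes (1 + r) in the restocking fund and returns 4.2 × (1 + r) / 9 to the contributor.
Setting this equal to 1: 1 + r = 9/4.2 = 2.1429.
So the minimum matching rate is r = 2.1429 − 1 = 1.143.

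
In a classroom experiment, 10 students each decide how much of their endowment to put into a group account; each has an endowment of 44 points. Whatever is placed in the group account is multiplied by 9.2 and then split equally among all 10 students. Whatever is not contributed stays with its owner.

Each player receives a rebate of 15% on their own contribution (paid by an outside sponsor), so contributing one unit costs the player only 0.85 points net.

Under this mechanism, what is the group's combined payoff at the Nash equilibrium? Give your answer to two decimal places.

The effective private return per unit is now (9.2/10) / 0.85 = 1.0824 > 1, so every player's dominant strategy flips to full contribution.
So the Nash equilibrium is full contribution by all 10; the group earns 10 × (44 × 0.15 + 9.2 × 44) = 4114.00.

4114.00 points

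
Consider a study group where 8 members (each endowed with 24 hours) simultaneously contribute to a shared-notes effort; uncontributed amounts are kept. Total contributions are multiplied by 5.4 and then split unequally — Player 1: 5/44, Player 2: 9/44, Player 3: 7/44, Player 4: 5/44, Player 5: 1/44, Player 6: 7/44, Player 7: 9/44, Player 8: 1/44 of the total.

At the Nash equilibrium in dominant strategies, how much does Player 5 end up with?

For player j, contributing a unit is worthwhile iff 5.4 × (j's share) ≥ 1, i.e. iff j's share is at least 0.1852.
The shares above 0.1852 belong to Player 2 and Player 7, contributing 24 each; the remaining 6 contribute 0. Total contributed: 48.
Player 5 keeps 24 and receives 5.4 × 48 × 1/44 = 5.89 from the shared-notes effort, for a payoff of 29.89.

29.89 hours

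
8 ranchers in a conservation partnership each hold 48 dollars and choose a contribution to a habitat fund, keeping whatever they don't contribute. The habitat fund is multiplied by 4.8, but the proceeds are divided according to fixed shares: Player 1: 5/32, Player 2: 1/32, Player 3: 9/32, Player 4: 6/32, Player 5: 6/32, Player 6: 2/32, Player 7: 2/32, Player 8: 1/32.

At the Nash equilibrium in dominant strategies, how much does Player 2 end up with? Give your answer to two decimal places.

55.20 dollars

A player with share s gets back 4.8·s per unit contributed, so full contribution is dominant for anyone with s > 1/4.8 = 0.2083 and zero contribution is dominant for anyone below.
Only Player 3 (9/32) clears that bar, contributing 48; the remaining 7 contribute 0. Total contributed: 48.
Player 2 keeps 48 and receives 4.8 × 48 × 1/32 = 7.20 from the habitat fund, for a payoff of 55.20.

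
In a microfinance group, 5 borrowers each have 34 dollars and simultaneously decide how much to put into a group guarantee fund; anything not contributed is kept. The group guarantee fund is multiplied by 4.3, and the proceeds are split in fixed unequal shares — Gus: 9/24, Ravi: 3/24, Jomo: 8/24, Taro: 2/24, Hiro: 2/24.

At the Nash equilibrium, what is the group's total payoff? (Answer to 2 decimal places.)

A player with share s gets back 4.3·s per unit contributed, so full contribution is dominant for anyone with s > 1/4.3 = 0.2326 and zero contribution is dominant for anyone below.
The shares above 0.2326 belong to Gus and Jomo, contributing 34 each; the remaining 3 contribute 0. Total contributed: 68.
The group guarantee fund pays out 4.3 × 68 = 292.40 in total (split across the unequal shares, but the aggregate is all that matters for the group sum).
The 3 free-riders keep 34 each, adding 102. Group total = 102 + 292.40 = 394.40.

394.40 dollars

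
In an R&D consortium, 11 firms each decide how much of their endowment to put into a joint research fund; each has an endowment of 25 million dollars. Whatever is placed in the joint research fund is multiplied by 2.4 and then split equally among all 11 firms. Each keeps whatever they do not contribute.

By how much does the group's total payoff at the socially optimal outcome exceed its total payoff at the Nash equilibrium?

Each contributed unit returns 2.4/11 = 0.2182 to its contributor — below 1 — so contributing 0 is dominant for every player. At the Nash equilibrium everyone keeps their 25, and the group total is 11 × 25 = 275.
Each contributed unit returns 2.400 to the group as a whole (0.2182 to each of 11 players), which exceeds 1, so the social optimum is full contribution: group total = 2.400 × 275 = 660.00.
Efficiency loss = 660.00 − 275 = 385.00.

385.00 million dollars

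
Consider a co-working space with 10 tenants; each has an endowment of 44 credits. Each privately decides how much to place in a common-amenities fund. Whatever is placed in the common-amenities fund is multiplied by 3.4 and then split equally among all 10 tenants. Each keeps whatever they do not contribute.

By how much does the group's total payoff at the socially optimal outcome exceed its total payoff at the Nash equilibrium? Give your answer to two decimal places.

Each contributed unit returns 3.4/10 = 0.3400 to its contributor — below 1 — so contributing 0 is dominant for every player. At the Nash equilibrium everyone keeps their 44, and the group total is 10 × 44 = 440.
Each contributed unit returns 3.400 to the group as a whole (0.3400 to each of 10 players), which exceeds 1, so the social optimum is full contribution: group total = 3.400 × 440 = 1496.00.
Efficiency loss = 1496.00 − 440 = 1056.00.

1056.00 credits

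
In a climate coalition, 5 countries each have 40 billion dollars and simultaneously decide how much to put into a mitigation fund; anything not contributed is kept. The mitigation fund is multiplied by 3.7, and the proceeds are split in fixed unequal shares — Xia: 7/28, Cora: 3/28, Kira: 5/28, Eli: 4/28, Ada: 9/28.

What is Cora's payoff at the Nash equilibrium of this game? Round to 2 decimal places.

For player j, contributing a unit is worthwhile iff 3.7 × (j's share) ≥ 1, i.e. iff j's share is at least 0.2703.
The only share above 0.2703 is Ada's 9/28, contributing 40; the remaining 4 contribute 0. Total contributed: 40.
Cora keeps 40 and receives 3.7 × 40 × 3/28 = 15.86 from the mitigation fund, for a payoff of 55.86.

55.86 billion dollars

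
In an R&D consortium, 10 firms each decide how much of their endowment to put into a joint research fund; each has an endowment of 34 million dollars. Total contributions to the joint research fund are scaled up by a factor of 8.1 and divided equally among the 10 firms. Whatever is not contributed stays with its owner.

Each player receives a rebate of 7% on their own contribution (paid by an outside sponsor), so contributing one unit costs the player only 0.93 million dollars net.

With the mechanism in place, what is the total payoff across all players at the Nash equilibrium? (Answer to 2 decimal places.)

340.00 million dollars

The effective private return is (8.1/10) / 0.93 = 0.8710, which is still under 1, so the mechanism doesn't change anyone's dominant strategy: zero contribution.
At the Nash equilibrium no one contributes; group total payoff = 10 × 34 = 340.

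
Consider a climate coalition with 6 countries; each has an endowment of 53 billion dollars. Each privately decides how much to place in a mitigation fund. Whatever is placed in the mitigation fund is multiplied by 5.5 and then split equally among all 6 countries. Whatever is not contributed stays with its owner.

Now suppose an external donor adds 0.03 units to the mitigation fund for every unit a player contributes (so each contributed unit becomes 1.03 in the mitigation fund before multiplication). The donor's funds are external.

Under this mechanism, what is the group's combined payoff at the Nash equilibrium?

The effective private return is 5.5 × 1.03 / 6 = 0.9442, which is still under 1, so the mechanism doesn't change anyone's dominant strategy: zero contribution.
At the Nash equilibrium no one contributes; group total payoff = 6 × 53 = 318.

318.00 billion dollars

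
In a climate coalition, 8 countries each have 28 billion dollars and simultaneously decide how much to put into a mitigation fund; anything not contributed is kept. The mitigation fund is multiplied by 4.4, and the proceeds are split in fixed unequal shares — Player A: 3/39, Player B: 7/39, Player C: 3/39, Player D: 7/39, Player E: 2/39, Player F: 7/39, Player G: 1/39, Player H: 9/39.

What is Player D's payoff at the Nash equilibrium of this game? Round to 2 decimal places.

50.11 billion dollars

For player j, contributing a unit is worthwhile iff 4.4 × (j's share) ≥ 1, i.e. iff j's share is at least 0.2273.
Player H alone (share 9/39) is above the threshold, contributing 28; the remaining 7 contribute 0. Total contributed: 28.
Player D keeps 28 and receives 4.4 × 28 × 7/39 = 22.11 from the mitigation fund, for a payoff of 50.11.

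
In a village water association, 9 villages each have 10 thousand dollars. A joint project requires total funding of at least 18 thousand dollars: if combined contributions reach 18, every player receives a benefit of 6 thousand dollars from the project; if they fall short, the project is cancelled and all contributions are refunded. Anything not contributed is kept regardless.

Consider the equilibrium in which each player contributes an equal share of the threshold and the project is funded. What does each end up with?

14 thousand dollars

Equal share of the threshold: 18/9 = 2.
At this profile no one gains by cutting their contribution: any cut drops the total below 18, the project is cancelled, contributions are refunded, and the deviator ends with 10, which is less than 10 − 2 + 6 = 14. Contributing more than 2 just wastes the excess. So contributing exactly 2 is a best response.
Each player's payoff: 10 − 2 + 6 = 14.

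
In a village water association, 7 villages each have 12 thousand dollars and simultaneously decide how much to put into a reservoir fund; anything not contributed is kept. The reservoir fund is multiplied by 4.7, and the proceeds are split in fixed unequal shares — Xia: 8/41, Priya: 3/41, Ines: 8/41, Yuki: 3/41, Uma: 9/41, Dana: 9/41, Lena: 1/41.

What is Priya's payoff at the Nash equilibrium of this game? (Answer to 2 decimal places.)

Player j's private return per contributed unit is 4.7 × (j's share). Contributing is weakly dominant for j when that share is at least 1/4.7 = 0.2128, and contributing 0 is dominant otherwise.
Uma and Dana are above the threshold, contributing 12 each; the remaining 5 contribute 0. Total contributed: 24.
Priya keeps 12 and receives 4.7 × 24 × 3/41 = 8.25 from the reservoir fund, for a payoff of 20.25.

20.25 thousand dollars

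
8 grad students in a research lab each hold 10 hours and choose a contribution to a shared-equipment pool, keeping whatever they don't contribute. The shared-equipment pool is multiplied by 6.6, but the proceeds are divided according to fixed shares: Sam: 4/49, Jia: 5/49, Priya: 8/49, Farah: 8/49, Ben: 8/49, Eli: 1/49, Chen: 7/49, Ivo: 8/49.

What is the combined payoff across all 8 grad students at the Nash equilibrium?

Player j's private return per contributed unit is 6.6 × (j's share). Contributing is weakly dominant for j when that share is at least 1/6.6 = 0.1515, and contributing 0 is dominant otherwise.
The shares above 0.1515 belong to Priya, Farah, Ben and Ivo, contributing 10 each; the remaining 4 contribute 0. Total contributed: 40.
The shared-equipment pool pays out 6.6 × 40 = 264.00 in total (split across the unequal shares, but the aggregate is all that matters for the group sum).
The 4 free-riders keep 10 each, adding 40. Group total = 40 + 264.00 = 304.00.

304.00 hours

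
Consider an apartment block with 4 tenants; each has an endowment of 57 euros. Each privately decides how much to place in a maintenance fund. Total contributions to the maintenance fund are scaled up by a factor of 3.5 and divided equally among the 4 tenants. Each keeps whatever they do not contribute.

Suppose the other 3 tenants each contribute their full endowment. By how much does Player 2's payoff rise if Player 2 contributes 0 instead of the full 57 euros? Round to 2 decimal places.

7.13 euros

Switching from a contribution of 57 to 0 lets Player 2 keep an extra 57 euros, but lowers the maintenance fund by 57, which costs Player 2 their own share of that drop: 3.5/4 × 57 = 49.87.
Net gain = 57 − 49.87 = 7.13. The private return per contributed unit (0.8750) is below 1, so free-riding is indeed the best response regardless of what the others do.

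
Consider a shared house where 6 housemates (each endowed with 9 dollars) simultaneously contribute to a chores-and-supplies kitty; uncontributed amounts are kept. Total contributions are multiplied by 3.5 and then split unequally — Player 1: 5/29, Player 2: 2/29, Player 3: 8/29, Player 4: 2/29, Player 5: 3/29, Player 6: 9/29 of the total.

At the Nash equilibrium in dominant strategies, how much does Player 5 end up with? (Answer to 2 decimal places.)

Each unit j contributes comes back to j as 3.5 × (j's share), so j prefers to contribute only if that share exceeds 1/3.5 = 0.2857; otherwise keeping the unit dominates.
The only share above 0.2857 is Player 6's 9/29, contributing 9; the remaining 5 contribute 0. Total contributed: 9.
Player 5 keeps 9 and receives 3.5 × 9 × 3/29 = 3.26 from the chores-and-supplies kitty, for a payoff of 12.26.

12.26 dollars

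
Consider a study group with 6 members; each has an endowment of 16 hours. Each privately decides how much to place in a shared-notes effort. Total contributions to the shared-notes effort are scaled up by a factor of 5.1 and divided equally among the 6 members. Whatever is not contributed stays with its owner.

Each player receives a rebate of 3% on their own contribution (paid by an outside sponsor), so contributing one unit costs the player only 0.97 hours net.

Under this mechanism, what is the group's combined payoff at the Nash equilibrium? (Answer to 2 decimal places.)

96.00 hours

The effective private return is (5.1/6) / 0.97 = 0.8763, which is still under 1, so the mechanism doesn't change anyone's dominant strategy: zero contribution.
Everyone keeps their endowment and the group total is 6 × 16 = 96.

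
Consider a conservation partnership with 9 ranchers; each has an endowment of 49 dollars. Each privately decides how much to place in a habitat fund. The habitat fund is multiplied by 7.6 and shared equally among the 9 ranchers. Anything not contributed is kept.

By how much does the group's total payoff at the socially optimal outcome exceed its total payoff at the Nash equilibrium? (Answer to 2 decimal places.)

2910.60 dollars

Each contributed unit returns 7.6/9 = 0.8444 to its contributor — below 1 — so contributing 0 is dominant for every player. At the Nash equilibrium everyone keeps their 49, and the group total is 9 × 49 = 441.
Each contributed unit returns 7.600 to the group as a whole (0.8444 to each of 9 players), which exceeds 1, so the social optimum is full contribution: group total = 7.600 × 441 = 3351.60.
Efficiency loss = 3351.60 − 441 = 2910.60.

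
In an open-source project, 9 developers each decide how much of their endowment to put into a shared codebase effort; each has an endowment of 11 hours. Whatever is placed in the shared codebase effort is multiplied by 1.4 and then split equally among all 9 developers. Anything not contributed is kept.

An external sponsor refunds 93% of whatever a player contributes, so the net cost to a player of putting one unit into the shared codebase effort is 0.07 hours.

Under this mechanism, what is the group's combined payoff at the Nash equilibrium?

230.67 hours

Under the mechanism each unit contributed yields (1.4/9) / 0.07 = 2.2222 back to its contributor per unit of net cost, which exceeds 1, making full contribution the dominant choice for everyone.
At the Nash equilibrium everyone contributes 11. Group total payoff = 9 × (11 × 0.93 + 1.4 × 11) = 230.67.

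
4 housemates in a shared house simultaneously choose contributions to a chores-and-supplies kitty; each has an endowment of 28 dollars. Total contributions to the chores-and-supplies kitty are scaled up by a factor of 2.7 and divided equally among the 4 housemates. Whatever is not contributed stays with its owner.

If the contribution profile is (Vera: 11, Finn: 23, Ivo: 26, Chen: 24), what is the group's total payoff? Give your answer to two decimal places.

254.80 dollars

Total contributed: 11 + 23 + 26 + 24 = 84; total kept: 4 × 28 − 84 = 28.
The chores-and-supplies kitty pays out 2.7 × 84 = 226.80 in aggregate.
Group total = 28 + 226.80 = 254.80.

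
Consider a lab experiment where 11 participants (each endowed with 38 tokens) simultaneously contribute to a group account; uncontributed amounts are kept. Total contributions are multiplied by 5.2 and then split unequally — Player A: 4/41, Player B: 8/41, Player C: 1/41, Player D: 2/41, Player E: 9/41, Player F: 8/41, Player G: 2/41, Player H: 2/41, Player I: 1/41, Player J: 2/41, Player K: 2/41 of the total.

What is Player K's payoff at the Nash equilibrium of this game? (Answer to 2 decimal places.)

66.92 tokens

For player j, contributing a unit is worthwhile iff 5.2 × (j's share) ≥ 1, i.e. iff j's share is at least 0.1923.
Player B, Player E and Player F clear that bar, contributing 38 each; the remaining 8 contribute 0. Total contributed: 114.
Player K keeps 38 and receives 5.2 × 114 × 2/41 = 28.92 from the group account, for a payoff of 66.92.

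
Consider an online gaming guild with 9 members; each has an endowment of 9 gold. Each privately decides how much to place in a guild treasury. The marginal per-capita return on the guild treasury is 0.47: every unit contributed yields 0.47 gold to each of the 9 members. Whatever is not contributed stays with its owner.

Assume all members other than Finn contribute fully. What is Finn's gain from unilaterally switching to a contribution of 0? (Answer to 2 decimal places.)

Switching from a contribution of 9 to 0 lets Finn keep an extra 9 gold, but lowers the guild treasury by 9, which costs Finn their own share of that drop: 0.47 × 9 = 4.23.
Net gain = 9 − 4.23 = 4.77. The private return per contributed unit (0.47) is below 1, so free-riding is indeed the best response regardless of what the others do.

4.77 gold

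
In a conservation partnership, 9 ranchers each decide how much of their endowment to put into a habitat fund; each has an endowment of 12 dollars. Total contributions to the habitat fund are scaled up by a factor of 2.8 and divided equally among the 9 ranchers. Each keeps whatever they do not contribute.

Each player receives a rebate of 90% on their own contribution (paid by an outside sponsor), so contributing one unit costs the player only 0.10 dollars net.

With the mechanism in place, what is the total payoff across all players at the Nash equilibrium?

Under the mechanism each unit contributed yields (2.8/9) / 0.10 = 3.1111 back to its contributor per unit of net cost, which exceeds 1, making full contribution the dominant choice for everyone.
At the Nash equilibrium everyone contributes 12. Group total payoff = 9 × (12 × 0.90 + 2.8 × 12) = 399.60.

399.60 dollars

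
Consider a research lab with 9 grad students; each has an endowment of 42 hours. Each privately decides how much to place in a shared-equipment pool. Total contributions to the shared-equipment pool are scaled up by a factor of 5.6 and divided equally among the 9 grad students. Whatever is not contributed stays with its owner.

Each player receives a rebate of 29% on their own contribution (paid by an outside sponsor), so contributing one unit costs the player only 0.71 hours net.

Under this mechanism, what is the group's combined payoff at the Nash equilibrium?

378.00 hours

Even with the mechanism, each unit contributed returns only (5.6/9) / 0.71 = 0.8764 per unit of net cost, so contributing nothing is still dominant.
At the Nash equilibrium no one contributes; group total payoff = 9 × 42 = 378.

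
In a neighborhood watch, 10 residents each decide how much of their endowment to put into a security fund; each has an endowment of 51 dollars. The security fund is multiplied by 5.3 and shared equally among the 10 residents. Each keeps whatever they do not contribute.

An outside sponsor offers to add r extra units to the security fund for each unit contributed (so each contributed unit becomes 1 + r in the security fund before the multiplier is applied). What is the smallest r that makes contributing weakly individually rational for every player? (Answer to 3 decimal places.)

0.887

With matching at rate r, one contributed unit becomes (1 + r) in the security fund and returns 5.3 × (1 + r) / 10 to the contributor.
Setting this equal to 1: 1 + r = 10/5.3 = 1.8868.
So the minimum matching rate is r = 1.8868 − 1 = 0.887.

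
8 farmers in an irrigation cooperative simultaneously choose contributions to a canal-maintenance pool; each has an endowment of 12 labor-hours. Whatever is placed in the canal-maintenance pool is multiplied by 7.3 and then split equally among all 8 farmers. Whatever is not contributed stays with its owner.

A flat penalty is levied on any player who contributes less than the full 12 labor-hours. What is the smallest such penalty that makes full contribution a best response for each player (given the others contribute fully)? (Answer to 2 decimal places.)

1.05 labor-hours

Given the others contribute fully, the best deviation is to contribute 0 (any partial contribution still incurs the fine and gives up units whose private return 0.9125 is below 1).
Deviating from 12 to 0 saves 12 labor-hours but forfeits the deviator's share of the drop in the canal-maintenance pool: 7.3/8 × 12 = 10.95.
So the deviation gain is 12 − 10.95 = 1.05, and the fine must be at least 1.05 labor-hours to wipe it out.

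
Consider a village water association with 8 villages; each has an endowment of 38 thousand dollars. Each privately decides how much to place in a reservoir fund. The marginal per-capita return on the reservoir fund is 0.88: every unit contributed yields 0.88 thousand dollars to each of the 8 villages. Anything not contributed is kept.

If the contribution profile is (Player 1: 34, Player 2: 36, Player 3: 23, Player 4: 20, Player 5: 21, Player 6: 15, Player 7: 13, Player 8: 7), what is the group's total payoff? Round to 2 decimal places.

1324.76 thousand dollars

Total contributed: 34 + 36 + 23 + 20 + 21 + 15 + 13 + 7 = 169; total kept: 8 × 38 − 169 = 135.
The reservoir fund pays out 0.88 × 8 × 169 = 1189.76 in aggregate.
Group total = 135 + 1189.76 = 1324.76.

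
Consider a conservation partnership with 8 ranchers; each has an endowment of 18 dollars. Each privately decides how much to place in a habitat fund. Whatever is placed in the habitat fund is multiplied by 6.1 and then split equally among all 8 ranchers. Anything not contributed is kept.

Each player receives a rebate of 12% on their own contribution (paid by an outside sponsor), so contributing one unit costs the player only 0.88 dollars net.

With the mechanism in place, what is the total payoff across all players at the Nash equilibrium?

144.00 dollars

Even with the mechanism, each unit contributed returns only (6.1/8) / 0.88 = 0.8665 per unit of net cost, so contributing nothing is still dominant.
Everyone keeps their endowment and the group total is 8 × 18 = 144.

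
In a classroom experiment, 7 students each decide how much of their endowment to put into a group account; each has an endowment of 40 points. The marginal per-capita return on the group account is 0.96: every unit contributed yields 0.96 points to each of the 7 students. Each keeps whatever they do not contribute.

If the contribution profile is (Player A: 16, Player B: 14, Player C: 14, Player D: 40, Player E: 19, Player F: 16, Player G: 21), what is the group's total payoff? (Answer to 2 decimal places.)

1080.80 points

Total contributed: 16 + 14 + 14 + 40 + 19 + 16 + 21 = 140; total kept: 7 × 40 − 140 = 140.
The group account pays out 0.96 × 7 × 140 = 940.80 in aggregate.
Group total = 140 + 940.80 = 1080.80.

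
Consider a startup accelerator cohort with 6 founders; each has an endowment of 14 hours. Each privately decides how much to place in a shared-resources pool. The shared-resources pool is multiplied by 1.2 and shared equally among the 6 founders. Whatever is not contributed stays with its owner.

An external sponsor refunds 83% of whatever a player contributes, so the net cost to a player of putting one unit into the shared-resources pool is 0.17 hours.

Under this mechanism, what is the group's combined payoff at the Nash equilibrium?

Under the mechanism each unit contributed yields (1.2/6) / 0.17 = 1.1765 back to its contributor per unit of net cost, which exceeds 1, making full contribution the dominant choice for everyone.
At the Nash equilibrium everyone contributes 14. Group total payoff = 6 × (14 × 0.83 + 1.2 × 14) = 170.52.

170.52 hours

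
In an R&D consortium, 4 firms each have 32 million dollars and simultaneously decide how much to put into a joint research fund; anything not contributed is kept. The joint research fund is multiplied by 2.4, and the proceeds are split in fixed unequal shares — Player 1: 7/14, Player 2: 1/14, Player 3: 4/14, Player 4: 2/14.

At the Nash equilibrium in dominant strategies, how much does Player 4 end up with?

Each unit j contributes comes back to j as 2.4 × (j's share), so j prefers to contribute only if that share exceeds 1/2.4 = 0.4167; otherwise keeping the unit dominates.
Only Player 1 (7/14) clears that bar, contributing 32; the remaining 3 contribute 0. Total contributed: 32.
Player 4 keeps 32 and receives 2.4 × 32 × 2/14 = 10.97 from the joint research fund, for a payoff of 42.97.

42.97 million dollars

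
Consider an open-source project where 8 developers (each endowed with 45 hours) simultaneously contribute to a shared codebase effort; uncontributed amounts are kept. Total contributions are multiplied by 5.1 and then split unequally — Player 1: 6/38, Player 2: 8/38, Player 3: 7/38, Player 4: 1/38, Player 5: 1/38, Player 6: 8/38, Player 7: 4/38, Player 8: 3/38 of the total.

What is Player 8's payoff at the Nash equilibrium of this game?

81.24 hours

For player j, contributing a unit is worthwhile iff 5.1 × (j's share) ≥ 1, i.e. iff j's share is at least 0.1961.
Player 2 and Player 6 clear that bar, contributing 45 each; the remaining 6 contribute 0. Total contributed: 90.
Player 8 keeps 45 and receives 5.1 × 90 × 3/38 = 36.24 from the shared codebase effort, for a payoff of 81.24.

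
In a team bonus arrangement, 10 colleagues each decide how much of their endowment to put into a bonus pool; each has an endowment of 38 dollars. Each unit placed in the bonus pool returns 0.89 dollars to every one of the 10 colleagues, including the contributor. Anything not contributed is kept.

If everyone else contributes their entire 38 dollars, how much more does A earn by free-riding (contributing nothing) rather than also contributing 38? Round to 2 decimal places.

Switching from a contribution of 38 to 0 lets A keep an extra 38 dollars, but lowers the bonus pool by 38, which costs A their own share of that drop: 0.89 × 38 = 33.82.
Net gain = 38 − 33.82 = 4.18. The private return per contributed unit (0.89) is below 1, so free-riding is indeed the best response regardless of what the others do.

4.18 dollars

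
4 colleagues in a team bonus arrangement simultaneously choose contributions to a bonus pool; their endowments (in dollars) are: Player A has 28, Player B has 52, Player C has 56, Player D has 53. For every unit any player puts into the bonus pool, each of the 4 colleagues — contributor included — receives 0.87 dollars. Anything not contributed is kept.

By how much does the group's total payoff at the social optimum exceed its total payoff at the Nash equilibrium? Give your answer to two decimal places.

The private return per contributed unit is 0.87 < 1 for everyone, so the Nash equilibrium is zero contribution and the group total is Σ E_j = 28 + 52 + 56 + 53 = 189.
Each contributed unit returns 3.480 to the group, so the social optimum is full contribution by everyone: group total = 3.480 × 189 = 657.72.
Efficiency loss = (3.480 − 1) × 189 = 468.72.

468.72 dollars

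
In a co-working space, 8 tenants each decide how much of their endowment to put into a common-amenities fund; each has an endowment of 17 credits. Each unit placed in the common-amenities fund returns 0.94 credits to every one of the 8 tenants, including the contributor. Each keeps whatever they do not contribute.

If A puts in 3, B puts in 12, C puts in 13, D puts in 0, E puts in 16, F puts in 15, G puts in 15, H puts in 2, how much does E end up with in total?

72.44 credits

Total contributed: 3 + 12 + 13 + 0 + 16 + 15 + 15 + 2 = 76.
Each receives 0.94 × 76 = 71.44 from the common-amenities fund.
E keeps 17 − 16 = 1, so E's payoff is 1 + 71.44 = 72.44.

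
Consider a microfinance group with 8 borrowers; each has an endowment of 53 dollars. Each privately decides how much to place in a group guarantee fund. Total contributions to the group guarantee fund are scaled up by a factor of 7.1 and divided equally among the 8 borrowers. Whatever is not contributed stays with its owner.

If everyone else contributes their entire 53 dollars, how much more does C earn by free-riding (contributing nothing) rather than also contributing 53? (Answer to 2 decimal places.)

Switching from a contribution of 53 to 0 lets C keep an extra 53 dollars, but lowers the group guarantee fund by 53, which costs C their own share of that drop: 7.1/8 × 53 = 47.04.
Net gain = 53 − 47.04 = 5.96. The private return per contributed unit (0.8875) is below 1, so free-riding is indeed the best response regardless of what the others do.

5.96 dollars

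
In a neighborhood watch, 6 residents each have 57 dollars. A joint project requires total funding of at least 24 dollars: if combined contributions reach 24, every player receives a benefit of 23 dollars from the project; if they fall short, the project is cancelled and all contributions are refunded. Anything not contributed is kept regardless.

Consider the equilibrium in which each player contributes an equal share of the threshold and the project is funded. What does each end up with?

Equal share of the threshold: 24/6 = 4.
At this profile no one gains by cutting their contribution: any cut drops the total below 24, the project is cancelled, contributions are refunded, and the deviator ends with 57, which is less than 57 − 4 + 23 = 76. Contributing more than 4 just wastes the excess. So contributing exactly 4 is a best response.
Each player's payoff: 57 − 4 + 23 = 76.

76 dollars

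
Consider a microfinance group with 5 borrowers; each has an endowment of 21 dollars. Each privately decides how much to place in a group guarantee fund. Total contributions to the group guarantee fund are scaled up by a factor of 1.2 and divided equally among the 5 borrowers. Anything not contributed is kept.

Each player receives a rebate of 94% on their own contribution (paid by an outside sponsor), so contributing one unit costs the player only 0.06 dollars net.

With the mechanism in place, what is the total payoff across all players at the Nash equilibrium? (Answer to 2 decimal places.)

With the mechanism, a contributed unit returns (1.2/5) / 0.06 = 4.0000 per unit of net cost to the contributor — now above 1 — so contributing fully is weakly dominant for every player.
So the Nash equilibrium is full contribution by all 5; the group earns 5 × (21 × 0.94 + 1.2 × 21) = 224.70.

224.70 dollars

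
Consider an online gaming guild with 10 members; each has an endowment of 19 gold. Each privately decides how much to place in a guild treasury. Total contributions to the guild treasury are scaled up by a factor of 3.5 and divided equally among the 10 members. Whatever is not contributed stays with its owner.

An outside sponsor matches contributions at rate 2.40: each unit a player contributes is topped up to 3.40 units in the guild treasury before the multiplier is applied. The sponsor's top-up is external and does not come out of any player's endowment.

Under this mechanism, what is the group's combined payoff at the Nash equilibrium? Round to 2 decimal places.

2261.00 gold

With the mechanism, a contributed unit returns 3.5 × 3.40 / 10 = 1.1900 per unit of net cost to the contributor — now above 1 — so contributing fully is weakly dominant for every player.
At the Nash equilibrium everyone contributes 19. Group total payoff = 3.5 × 3.40 × 190 = 2261.00.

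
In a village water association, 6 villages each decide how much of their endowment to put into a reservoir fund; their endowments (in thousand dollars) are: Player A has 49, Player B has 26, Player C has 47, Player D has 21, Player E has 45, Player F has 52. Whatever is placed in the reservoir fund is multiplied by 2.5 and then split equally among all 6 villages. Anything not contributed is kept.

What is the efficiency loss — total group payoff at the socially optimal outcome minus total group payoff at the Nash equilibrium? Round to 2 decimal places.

The private return per contributed unit is 2.5/6 = 0.4167 < 1 for every player regardless of endowment, so the Nash equilibrium is zero contribution and the group total is Σ E_j = 49 + 26 + 47 + 21 + 45 + 52 = 240.
Each contributed unit returns 2.500 to the group, so the social optimum is full contribution by everyone: group total = 2.500 × 240 = 600.00.
Efficiency loss = (2.500 − 1) × 240 = 360.00.

360.00 thousand dollars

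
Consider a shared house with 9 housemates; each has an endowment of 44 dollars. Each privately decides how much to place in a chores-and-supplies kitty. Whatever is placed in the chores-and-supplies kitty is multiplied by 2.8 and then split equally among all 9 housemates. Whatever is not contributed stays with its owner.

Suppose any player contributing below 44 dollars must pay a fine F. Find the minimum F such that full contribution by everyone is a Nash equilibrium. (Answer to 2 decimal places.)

Given the others contribute fully, the best deviation is to contribute 0 (any partial contribution still incurs the fine and gives up units whose private return 0.3111 is below 1).
Deviating from 44 to 0 saves 44 dollars but forfeits the deviator's share of the drop in the chores-and-supplies kitty: 2.8/9 × 44 = 13.69.
So the deviation gain is 44 − 13.69 = 30.31, and the fine must be at least 30.31 dollars to wipe it out.

30.31 dollars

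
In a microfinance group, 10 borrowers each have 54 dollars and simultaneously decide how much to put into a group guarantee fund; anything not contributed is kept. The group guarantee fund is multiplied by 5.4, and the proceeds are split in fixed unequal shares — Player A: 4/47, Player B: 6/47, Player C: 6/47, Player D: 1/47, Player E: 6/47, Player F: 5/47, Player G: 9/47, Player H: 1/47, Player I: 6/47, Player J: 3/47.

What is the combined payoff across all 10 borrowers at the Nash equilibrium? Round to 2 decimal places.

A player with share s gets back 5.4·s per unit contributed, so full contribution is dominant for anyone with s > 1/5.4 = 0.1852 and zero contribution is dominant for anyone below.
Player G alone (share 9/47) is above the threshold, contributing 54; the remaining 9 contribute 0. Total contributed: 54.
The group guarantee fund pays out 5.4 × 54 = 291.60 in total (split across the unequal shares, but the aggregate is all that matters for the group sum).
The 9 free-riders keep 54 each, adding 486. Group total = 486 + 291.60 = 777.60.

777.60 dollars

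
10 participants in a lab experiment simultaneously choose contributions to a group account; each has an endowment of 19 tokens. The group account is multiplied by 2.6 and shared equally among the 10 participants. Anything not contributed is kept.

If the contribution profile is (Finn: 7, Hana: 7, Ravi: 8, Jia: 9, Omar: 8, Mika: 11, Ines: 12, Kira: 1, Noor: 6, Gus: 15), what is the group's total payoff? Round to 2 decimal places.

Total contributed: 7 + 7 + 8 + 9 + 8 + 11 + 12 + 1 + 6 + 15 = 84; total kept: 10 × 19 − 84 = 106.
The group account pays out 2.6 × 84 = 218.40 in aggregate.
Group total = 106 + 218.40 = 324.40.

324.40 tokens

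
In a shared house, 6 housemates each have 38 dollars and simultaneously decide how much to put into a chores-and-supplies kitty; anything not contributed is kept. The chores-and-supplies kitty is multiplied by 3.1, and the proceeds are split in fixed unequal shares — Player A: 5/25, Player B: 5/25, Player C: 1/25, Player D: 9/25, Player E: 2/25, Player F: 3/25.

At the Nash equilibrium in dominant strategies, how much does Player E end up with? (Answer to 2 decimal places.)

47.42 dollars

Each unit j contributes comes back to j as 3.1 × (j's share), so j prefers to contribute only if that share exceeds 1/3.1 = 0.3226; otherwise keeping the unit dominates.
The only share above 0.3226 is Player D's 9/25, contributing 38; the remaining 5 contribute 0. Total contributed: 38.
Player E keeps 38 and receives 3.1 × 38 × 2/25 = 9.42 from the chores-and-supplies kitty, for a payoff of 47.42.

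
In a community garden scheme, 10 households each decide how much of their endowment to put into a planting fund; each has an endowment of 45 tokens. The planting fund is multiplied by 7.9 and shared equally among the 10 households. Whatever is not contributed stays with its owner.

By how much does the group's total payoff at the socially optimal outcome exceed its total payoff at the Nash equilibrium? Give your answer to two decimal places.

3105.00 tokens

Each contributed unit returns 7.9/10 = 0.7900 to its contributor — below 1 — so contributing 0 is dominant for every player. At the Nash equilibrium everyone keeps their 45, and the group total is 10 × 45 = 450.
Each contributed unit returns 7.900 to the group as a whole (0.7900 to each of 10 players), which exceeds 1, so the social optimum is full contribution: group total = 7.900 × 450 = 3555.00.
Efficiency loss = 3555.00 − 450 = 3105.00.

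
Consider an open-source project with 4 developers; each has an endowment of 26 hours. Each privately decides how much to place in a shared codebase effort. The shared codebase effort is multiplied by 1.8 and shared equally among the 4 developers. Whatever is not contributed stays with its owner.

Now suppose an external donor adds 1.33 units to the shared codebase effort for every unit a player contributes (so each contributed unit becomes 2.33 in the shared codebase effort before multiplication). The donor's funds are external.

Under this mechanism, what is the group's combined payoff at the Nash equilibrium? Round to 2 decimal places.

The effective private return per unit is now 1.8 × 2.33 / 4 = 1.0485 > 1, so every player's dominant strategy flips to full contribution.
At the Nash equilibrium everyone contributes 26. Group total payoff = 1.8 × 2.33 × 104 = 436.18.

436.18 hours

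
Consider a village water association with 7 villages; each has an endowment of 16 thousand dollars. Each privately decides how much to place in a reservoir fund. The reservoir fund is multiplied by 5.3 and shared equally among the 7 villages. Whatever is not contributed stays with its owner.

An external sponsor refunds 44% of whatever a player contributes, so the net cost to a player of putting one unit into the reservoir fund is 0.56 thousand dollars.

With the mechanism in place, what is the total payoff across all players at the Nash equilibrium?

With the mechanism, a contributed unit returns (5.3/7) / 0.56 = 1.3520 per unit of net cost to the contributor — now above 1 — so contributing fully is weakly dominant for every player.
So the Nash equilibrium is full contribution by all 7; the group earns 7 × (16 × 0.44 + 5.3 × 16) = 642.88.

642.88 thousand dollars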